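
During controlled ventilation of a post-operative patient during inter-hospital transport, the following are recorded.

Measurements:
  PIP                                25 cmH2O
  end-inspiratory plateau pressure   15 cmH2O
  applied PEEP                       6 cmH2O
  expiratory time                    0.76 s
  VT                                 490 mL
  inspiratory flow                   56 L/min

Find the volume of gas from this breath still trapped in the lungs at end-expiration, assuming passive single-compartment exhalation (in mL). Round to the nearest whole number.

Flow: 56 L/min ÷ 60 = 0.9333 L/s.
R = (PIP − Pplat)/V̇ = (25 − 15) / 0.9333 = 10.0/0.9333 = 10.715 cmH2O·s/L.
C = Vt/(Pplat − PEEP) = 490.0 / (15 − 6) = 490.0/9.0 = 54.444 mL/cmH2O.
τ = R × C = 10.715 × 0.05444 L/cmH2O = 0.5833 s.
Fraction remaining = e^(−Te/τ) = e^(−0.76/0.5833) = 0.2717.
Trapped volume = 490.0 × 0.2717 = 133.13 mL.

133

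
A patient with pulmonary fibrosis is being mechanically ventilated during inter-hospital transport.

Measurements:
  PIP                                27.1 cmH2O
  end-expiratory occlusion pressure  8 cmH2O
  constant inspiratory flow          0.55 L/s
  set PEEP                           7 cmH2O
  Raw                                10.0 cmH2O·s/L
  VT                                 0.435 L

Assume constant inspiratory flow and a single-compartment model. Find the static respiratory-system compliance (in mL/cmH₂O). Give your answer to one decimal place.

32.0

Total PEEP = 8 cmH2O (set 7 + intrinsic 1); this is the baseline alveolar pressure.
Equation of motion (constant flow): PIP = Vt/C + R·V̇ + PEEP.
Vt/C = PIP − R·V̇ − PEEP = 27.1 − 10.0×0.55 − 8 = 27.1 − 5.5 − 8 = 13.6 cmH2O.
C = Vt / 13.6 = 435 / 13.6 = 31.985 mL/cmH2O.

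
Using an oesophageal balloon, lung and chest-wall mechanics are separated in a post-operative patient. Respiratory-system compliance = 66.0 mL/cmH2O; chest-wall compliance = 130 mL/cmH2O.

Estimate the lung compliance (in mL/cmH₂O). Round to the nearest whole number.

134

1/CL = 1/Crs − 1/Ccw.
1/CL = 1/66.0 − 1/130 = 0.007459.
CL = 134.07 mL/cmH2O.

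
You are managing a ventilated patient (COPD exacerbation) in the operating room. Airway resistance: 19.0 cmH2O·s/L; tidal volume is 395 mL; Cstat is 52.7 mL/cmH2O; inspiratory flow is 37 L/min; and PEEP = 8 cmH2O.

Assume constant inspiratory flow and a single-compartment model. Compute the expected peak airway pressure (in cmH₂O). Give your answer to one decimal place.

Flow: 37 L/min ÷ 60 = 0.6167 L/s.
Equation of motion (constant flow): PIP = Vt/C + R·V̇ + PEEP.
PIP = 395/52.7 + 19.0×0.6167 + 8 = 7.495 + 11.717 + 8 = 27.212 cmH2O.

27.2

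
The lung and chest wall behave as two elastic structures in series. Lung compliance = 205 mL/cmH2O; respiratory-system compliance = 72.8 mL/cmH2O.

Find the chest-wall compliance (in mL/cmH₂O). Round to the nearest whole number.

113

1/Ccw = 1/Crs − 1/CL.
1/Ccw = 1/72.8 − 1/205 = 0.008858.
Ccw = 112.89 mL/cmH2O.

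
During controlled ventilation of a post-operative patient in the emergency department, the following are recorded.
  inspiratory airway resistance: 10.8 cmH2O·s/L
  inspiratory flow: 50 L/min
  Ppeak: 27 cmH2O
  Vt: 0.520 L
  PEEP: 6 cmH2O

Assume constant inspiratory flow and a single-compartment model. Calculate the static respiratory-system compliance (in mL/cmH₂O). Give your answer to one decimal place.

43.3

Flow: 50 L/min ÷ 60 = 0.8333 L/s.
Equation of motion (constant flow): PIP = Vt/C + R·V̇ + PEEP.
Vt/C = PIP − R·V̇ − PEEP = 27 − 10.8×0.8333 − 6 = 27 − 9.0 − 6 = 12.0 cmH2O.
C = Vt / 12.0 = 520 / 12.0 = 43.333 mL/cmH2O.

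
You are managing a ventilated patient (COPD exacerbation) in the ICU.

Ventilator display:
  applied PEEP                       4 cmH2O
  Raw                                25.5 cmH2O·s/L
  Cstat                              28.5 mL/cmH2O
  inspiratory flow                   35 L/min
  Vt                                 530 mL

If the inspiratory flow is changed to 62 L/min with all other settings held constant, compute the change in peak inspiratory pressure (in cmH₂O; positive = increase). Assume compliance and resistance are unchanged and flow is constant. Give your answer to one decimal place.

Flow: 35 L/min ÷ 60 = 0.5833 L/s.
New flow: 62 L/min ÷ 60 = 1.0333 L/s.
PIP = Vt/C + R·V̇ + PEEP (constant-flow equation of motion).
Only the resistive term changes: ΔPIP = R × ΔV̇ = 25.5 × (1.0333 − 0.5833) = 25.5 × 0.45 = 11.475 cmH2O.

11.5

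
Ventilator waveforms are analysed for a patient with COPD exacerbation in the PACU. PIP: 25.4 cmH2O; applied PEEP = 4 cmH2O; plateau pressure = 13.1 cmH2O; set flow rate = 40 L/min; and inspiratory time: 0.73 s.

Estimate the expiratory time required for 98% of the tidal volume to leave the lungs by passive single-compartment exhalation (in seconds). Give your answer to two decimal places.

3.86

Flow: 40 L/min ÷ 60 = 0.6667 L/s.
Vt = flow × Ti = 0.6667 L/s × 0.73 s × 1000 mL/L = 486.69 mL.
R = (PIP − Pplat)/V̇ = (25.4 − 13.1) / 0.6667 = 12.3/0.6667 = 18.449 cmH2O·s/L.
C = Vt/(Pplat − PEEP) = 486.69 / (13.1 − 4) = 486.69/9.1 = 53.482 mL/cmH2O.
τ = R × C = 18.449 × 0.05348 L/cmH2O = 0.9867 s.
t = −τ·ln(1 − 0.98) = −0.9867·ln(0.02) = 3.86 s.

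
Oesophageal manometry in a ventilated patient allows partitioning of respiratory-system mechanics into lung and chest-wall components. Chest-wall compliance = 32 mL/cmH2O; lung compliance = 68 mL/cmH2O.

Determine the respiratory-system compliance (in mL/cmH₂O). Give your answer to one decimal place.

21.8

Lung and chest wall are elastances in series: 1/Crs = 1/CL + 1/Ccw.
1/Crs = 1/68 + 1/32 = 0.04596.
Crs = 21.758 mL/cmH2O.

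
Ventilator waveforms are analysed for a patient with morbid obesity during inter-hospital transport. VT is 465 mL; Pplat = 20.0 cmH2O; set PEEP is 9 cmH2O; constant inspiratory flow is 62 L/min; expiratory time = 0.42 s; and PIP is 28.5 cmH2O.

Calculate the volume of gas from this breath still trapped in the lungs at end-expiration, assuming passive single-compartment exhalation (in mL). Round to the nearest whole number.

Flow: 62 L/min ÷ 60 = 1.0333 L/s.
R = (PIP − Pplat)/V̇ = (28.5 − 20.0) / 1.0333 = 8.5/1.0333 = 8.226 cmH2O·s/L.
C = Vt/(Pplat − PEEP) = 465.0 / (20.0 − 9) = 465.0/11.0 = 42.273 mL/cmH2O.
τ = R × C = 8.226 × 0.04227 L/cmH2O = 0.3477 s.
Fraction remaining = e^(−Te/τ) = e^(−0.42/0.3477) = 0.2988.
Trapped volume = 465.0 × 0.2988 = 138.94 mL.

139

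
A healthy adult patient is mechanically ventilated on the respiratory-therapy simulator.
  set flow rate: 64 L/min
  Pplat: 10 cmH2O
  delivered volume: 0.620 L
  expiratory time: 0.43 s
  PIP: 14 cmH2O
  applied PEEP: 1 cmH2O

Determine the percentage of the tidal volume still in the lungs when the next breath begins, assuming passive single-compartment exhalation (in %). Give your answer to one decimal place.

18.9

Flow: 64 L/min ÷ 60 = 1.0667 L/s.
R = (PIP − Pplat)/V̇ = (14 − 10) / 1.0667 = 4.0/1.0667 = 3.75 cmH2O·s/L.
C = Vt/(Pplat − PEEP) = 620.0 / (10 − 1) = 620.0/9.0 = 68.889 mL/cmH2O.
τ = R × C = 3.75 × 0.06889 L/cmH2O = 0.2583 s.
Fraction remaining at end-expiration = e^(−Te/τ) = e^(−0.43/0.2583) = 0.1892 → 18.92%.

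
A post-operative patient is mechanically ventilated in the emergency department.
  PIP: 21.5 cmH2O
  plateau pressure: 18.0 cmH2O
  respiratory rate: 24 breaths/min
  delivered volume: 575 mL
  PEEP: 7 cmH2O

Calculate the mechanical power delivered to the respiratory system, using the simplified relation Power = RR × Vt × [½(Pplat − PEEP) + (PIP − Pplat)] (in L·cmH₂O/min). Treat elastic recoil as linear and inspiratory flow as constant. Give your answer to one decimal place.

Per-breath work = Vt × [½(Pplat−PEEP) + (PIP−Pplat)] = 0.575 × [0.5×11.0 + 3.5] = 0.575 × 9.0 = 5.175 L·cmH2O.
Power = 24 × 5.175 = 124.2 L·cmH2O/min.

124.2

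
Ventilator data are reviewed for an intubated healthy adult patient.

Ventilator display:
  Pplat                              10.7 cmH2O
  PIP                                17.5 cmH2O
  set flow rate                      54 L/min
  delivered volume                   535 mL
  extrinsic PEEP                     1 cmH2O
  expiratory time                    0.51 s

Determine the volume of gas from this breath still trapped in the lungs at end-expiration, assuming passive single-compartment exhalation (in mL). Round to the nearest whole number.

Flow: 54 L/min ÷ 60 = 0.9 L/s.
R = (PIP − Pplat)/V̇ = (17.5 − 10.7) / 0.9 = 6.8/0.9 = 7.556 cmH2O·s/L.
C = Vt/(Pplat − PEEP) = 535.0 / (10.7 − 1) = 535.0/9.7 = 55.155 mL/cmH2O.
τ = R × C = 7.556 × 0.05516 L/cmH2O = 0.4168 s.
Fraction remaining = e^(−Te/τ) = e^(−0.51/0.4168) = 0.2942.
Trapped volume = 535.0 × 0.2942 = 157.4 mL.

157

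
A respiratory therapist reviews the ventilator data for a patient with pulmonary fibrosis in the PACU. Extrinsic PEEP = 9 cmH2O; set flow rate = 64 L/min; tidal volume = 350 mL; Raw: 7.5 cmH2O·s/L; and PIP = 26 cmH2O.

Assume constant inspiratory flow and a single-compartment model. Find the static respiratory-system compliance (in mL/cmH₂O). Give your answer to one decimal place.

Flow: 64 L/min ÷ 60 = 1.0667 L/s.
Equation of motion (constant flow): PIP = Vt/C + R·V̇ + PEEP.
Vt/C = PIP − R·V̇ − PEEP = 26 − 7.5×1.0667 − 9 = 26 − 8.0 − 9 = 9.0 cmH2O.
C = Vt / 9.0 = 350 / 9.0 = 38.889 mL/cmH2O.

38.9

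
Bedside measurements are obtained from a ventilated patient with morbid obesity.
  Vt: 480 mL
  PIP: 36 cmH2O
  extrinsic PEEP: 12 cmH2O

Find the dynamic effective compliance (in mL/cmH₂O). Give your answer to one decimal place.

Dynamic compliance = Vt / (PIP − PEEP) = 480 / (36 − 12) = 480 / 24.0 = 20.0 mL/cmH2O.

20.0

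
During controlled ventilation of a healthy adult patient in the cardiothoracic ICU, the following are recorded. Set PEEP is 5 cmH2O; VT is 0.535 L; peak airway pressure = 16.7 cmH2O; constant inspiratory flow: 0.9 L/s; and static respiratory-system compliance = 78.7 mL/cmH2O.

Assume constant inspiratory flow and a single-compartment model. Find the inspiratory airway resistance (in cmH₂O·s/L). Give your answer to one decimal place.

Equation of motion (constant flow): PIP = Vt/C + R·V̇ + PEEP.
R·V̇ = PIP − Vt/C − PEEP = 16.7 − 535/78.7 − 5 = 16.7 − 6.798 − 5 = 4.902 cmH2O.
R = 4.902 / 0.9 = 5.447 cmH2O·s/L.

5.4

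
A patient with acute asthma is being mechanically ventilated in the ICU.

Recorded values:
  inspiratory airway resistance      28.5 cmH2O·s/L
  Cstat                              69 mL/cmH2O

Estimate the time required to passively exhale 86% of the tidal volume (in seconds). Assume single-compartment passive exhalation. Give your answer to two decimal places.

3.87

τ = R × C = 28.5 × 69 mL/cmH2O = 28.5 × 0.069 L/cmH2O = 1.967 s.
Exhaled fraction f = 1 − e^(−t/τ) → t = −τ·ln(1 − f) = −1.967·ln(0.14) = 3.867 s.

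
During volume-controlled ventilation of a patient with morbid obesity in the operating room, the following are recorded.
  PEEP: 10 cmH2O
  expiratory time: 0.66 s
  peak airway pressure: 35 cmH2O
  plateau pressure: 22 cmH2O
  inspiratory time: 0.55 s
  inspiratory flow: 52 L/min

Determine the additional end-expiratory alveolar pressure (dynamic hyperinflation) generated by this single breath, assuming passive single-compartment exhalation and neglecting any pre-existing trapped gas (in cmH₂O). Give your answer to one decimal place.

Flow: 52 L/min ÷ 60 = 0.8667 L/s.
Vt = flow × Ti = 0.8667 L/s × 0.55 s × 1000 mL/L = 476.69 mL.
R = (PIP − Pplat)/V̇ = (35 − 22) / 0.8667 = 13.0/0.8667 = 14.999 cmH2O·s/L.
C = Vt/(Pplat − PEEP) = 476.69 / (22 − 10) = 476.69/12.0 = 39.724 mL/cmH2O.
τ = R × C = 14.999 × 0.03972 L/cmH2O = 0.5958 s.
Fraction remaining = e^(−Te/τ) = e^(−0.66/0.5958) = 0.3303; trapped volume = 476.69 × 0.3303 = 157.45 mL.
Additional alveolar pressure from trapping ≈ V_trapped / C = 157.45 / 39.724 = 3.964 cmH2O.

4.0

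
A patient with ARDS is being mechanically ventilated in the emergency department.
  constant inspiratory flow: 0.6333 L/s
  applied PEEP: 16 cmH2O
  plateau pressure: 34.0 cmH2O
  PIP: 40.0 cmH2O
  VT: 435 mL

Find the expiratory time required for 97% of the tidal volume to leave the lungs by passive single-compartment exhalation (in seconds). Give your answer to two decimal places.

0.80

R = (PIP − Pplat)/V̇ = (40.0 − 34.0) / 0.6333 = 6.0/0.6333 = 9.474 cmH2O·s/L.
C = Vt/(Pplat − PEEP) = 435.0 / (34.0 − 16) = 435.0/18.0 = 24.167 mL/cmH2O.
τ = R × C = 9.474 × 0.02417 L/cmH2O = 0.229 s.
t = −τ·ln(1 − 0.97) = −0.229·ln(0.03) = 0.803 s.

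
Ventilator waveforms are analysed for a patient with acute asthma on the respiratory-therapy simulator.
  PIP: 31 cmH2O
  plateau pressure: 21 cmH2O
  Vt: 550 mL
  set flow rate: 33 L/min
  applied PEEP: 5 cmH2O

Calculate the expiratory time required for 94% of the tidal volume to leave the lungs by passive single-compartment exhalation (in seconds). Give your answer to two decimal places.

Flow: 33 L/min ÷ 60 = 0.55 L/s.
R = (PIP − Pplat)/V̇ = (31 − 21) / 0.55 = 10.0/0.55 = 18.182 cmH2O·s/L.
C = Vt/(Pplat − PEEP) = 550.0 / (21 − 5) = 550.0/16.0 = 34.375 mL/cmH2O.
τ = R × C = 18.182 × 0.03438 L/cmH2O = 0.6251 s.
t = −τ·ln(1 − 0.94) = −0.6251·ln(0.06) = 1.759 s.

1.76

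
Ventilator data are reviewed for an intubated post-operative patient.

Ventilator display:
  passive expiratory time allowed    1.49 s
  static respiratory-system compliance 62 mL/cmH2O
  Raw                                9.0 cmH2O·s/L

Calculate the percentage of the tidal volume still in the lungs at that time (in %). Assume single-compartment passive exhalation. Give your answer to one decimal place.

6.9

τ = R × C = 9.0 × 62 mL/cmH2O = 9.0 × 0.062 L/cmH2O = 0.558 s.
Passive exhalation: V(t)/V₀ = e^(−t/τ) = e^(−1.49/0.558) = 0.06923.
Fraction remaining = 0.06923 → 6.923%.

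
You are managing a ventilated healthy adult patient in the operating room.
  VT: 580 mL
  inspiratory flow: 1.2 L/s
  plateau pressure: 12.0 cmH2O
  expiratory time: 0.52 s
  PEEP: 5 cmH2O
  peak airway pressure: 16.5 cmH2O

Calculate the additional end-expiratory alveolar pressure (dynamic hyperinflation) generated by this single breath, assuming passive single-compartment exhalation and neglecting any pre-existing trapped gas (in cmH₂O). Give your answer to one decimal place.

1.3

R = (PIP − Pplat)/V̇ = (16.5 − 12.0) / 1.2 = 4.5/1.2 = 3.75 cmH2O·s/L.
C = Vt/(Pplat − PEEP) = 580.0 / (12.0 − 5) = 580.0/7.0 = 82.857 mL/cmH2O.
τ = R × C = 3.75 × 0.08286 L/cmH2O = 0.3107 s.
Fraction remaining = e^(−Te/τ) = e^(−0.52/0.3107) = 0.1876; trapped volume = 580.0 × 0.1876 = 108.81 mL.
Additional alveolar pressure from trapping ≈ V_trapped / C = 108.81 / 82.857 = 1.313 cmH2O.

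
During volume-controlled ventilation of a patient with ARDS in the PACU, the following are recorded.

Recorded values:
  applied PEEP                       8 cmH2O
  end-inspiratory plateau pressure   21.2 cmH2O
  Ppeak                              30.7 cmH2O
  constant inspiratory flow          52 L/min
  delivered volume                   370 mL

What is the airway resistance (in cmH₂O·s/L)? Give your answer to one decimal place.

11.0

Flow: 52 L/min ÷ 60 = 0.8667 L/s.
Raw = (PIP − Pplat) / flow = (30.7 − 21.2) / 0.8667 = 9.5 / 0.8667 = 10.961 cmH2O·s/L.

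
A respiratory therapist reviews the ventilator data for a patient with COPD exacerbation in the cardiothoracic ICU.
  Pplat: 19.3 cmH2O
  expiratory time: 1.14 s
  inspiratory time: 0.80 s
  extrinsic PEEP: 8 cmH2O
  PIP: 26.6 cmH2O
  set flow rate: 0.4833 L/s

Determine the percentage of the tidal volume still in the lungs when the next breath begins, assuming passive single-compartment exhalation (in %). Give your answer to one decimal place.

Vt = flow × Ti = 0.4833 L/s × 0.80 s × 1000 mL/L = 386.64 mL.
R = (PIP − Pplat)/V̇ = (26.6 − 19.3) / 0.4833 = 7.3/0.4833 = 15.104 cmH2O·s/L.
C = Vt/(Pplat − PEEP) = 386.64 / (19.3 − 8) = 386.64/11.3 = 34.216 mL/cmH2O.
τ = R × C = 15.104 × 0.03422 L/cmH2O = 0.5169 s.
Fraction remaining at end-expiration = e^(−Te/τ) = e^(−1.14/0.5169) = 0.1102 → 11.02%.

11.0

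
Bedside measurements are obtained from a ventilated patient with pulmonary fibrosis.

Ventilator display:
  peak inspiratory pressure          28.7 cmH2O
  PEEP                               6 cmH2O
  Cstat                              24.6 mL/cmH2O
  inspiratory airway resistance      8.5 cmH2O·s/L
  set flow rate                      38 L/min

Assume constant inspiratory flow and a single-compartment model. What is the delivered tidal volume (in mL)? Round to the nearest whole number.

426

Flow: 38 L/min ÷ 60 = 0.6333 L/s.
Equation of motion (constant flow): PIP = Vt/C + R·V̇ + PEEP.
Vt/C = PIP − R·V̇ − PEEP = 28.7 − 5.383 − 6 = 17.317 cmH2O.
Vt = C × 17.317 = 24.6 × 17.317 = 426.0 mL.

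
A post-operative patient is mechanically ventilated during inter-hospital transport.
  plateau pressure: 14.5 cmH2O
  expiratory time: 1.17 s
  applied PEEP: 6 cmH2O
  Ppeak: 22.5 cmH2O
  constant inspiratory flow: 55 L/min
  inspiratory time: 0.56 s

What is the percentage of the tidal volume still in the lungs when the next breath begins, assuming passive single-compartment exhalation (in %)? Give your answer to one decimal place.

Flow: 55 L/min ÷ 60 = 0.9167 L/s.
Vt = flow × Ti = 0.9167 L/s × 0.56 s × 1000 mL/L = 513.35 mL.
R = (PIP − Pplat)/V̇ = (22.5 − 14.5) / 0.9167 = 8.0/0.9167 = 8.727 cmH2O·s/L.
C = Vt/(Pplat − PEEP) = 513.35 / (14.5 − 6) = 513.35/8.5 = 60.394 mL/cmH2O.
τ = R × C = 8.727 × 0.06039 L/cmH2O = 0.527 s.
Fraction remaining at end-expiration = e^(−Te/τ) = e^(−1.17/0.527) = 0.1086 → 10.86%.

10.9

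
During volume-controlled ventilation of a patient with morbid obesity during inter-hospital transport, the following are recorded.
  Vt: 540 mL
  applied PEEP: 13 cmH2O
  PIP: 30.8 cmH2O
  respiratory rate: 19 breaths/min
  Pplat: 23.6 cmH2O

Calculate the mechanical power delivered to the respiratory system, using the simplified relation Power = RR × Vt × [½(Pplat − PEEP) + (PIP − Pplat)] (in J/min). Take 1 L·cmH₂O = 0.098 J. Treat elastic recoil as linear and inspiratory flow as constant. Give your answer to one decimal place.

12.6

Per-breath work = Vt × [½(Pplat−PEEP) + (PIP−Pplat)] = 0.540 × [0.5×10.6 + 7.2] = 0.540 × 12.5 = 6.75 L·cmH2O.
Power = 19 × 6.75 = 128.25 L·cmH2O/min.
× 0.098 J/(L·cmH2O) → 12.569 J/min.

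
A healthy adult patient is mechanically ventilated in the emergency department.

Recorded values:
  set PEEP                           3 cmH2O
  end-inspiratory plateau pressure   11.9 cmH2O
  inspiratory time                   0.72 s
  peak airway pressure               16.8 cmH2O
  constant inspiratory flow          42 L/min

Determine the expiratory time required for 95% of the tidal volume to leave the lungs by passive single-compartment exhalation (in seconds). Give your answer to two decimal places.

1.19

Flow: 42 L/min ÷ 60 = 0.7 L/s.
Vt = flow × Ti = 0.7 L/s × 0.72 s × 1000 mL/L = 504.0 mL.
R = (PIP − Pplat)/V̇ = (16.8 − 11.9) / 0.7 = 4.9/0.7 = 7.0 cmH2O·s/L.
C = Vt/(Pplat − PEEP) = 504.0 / (11.9 − 3) = 504.0/8.9 = 56.629 mL/cmH2O.
τ = R × C = 7.0 × 0.05663 L/cmH2O = 0.3964 s.
t = −τ·ln(1 − 0.95) = −0.3964·ln(0.05) = 1.188 s.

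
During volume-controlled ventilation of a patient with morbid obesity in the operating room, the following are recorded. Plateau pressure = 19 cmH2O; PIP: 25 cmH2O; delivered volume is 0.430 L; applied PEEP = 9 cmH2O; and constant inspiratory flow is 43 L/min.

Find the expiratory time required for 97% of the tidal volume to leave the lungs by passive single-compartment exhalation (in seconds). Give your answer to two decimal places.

Flow: 43 L/min ÷ 60 = 0.7167 L/s.
R = (PIP − Pplat)/V̇ = (25 − 19) / 0.7167 = 6.0/0.7167 = 8.372 cmH2O·s/L.
C = Vt/(Pplat − PEEP) = 430.0 / (19 − 9) = 430.0/10.0 = 43.0 mL/cmH2O.
τ = R × C = 8.372 × 0.043 L/cmH2O = 0.36 s.
t = −τ·ln(1 − 0.97) = −0.36·ln(0.03) = 1.262 s.

1.26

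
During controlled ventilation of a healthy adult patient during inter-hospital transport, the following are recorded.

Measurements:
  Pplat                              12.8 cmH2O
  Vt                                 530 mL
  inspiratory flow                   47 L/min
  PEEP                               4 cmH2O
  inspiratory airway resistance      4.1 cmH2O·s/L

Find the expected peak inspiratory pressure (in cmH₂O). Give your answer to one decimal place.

16.0

Flow: 47 L/min ÷ 60 = 0.7833 L/s.
PIP = Pplat + Raw × flow = 12.8 + 4.1 × 0.7833 = 12.8 + 3.212 = 16.012 cmH2O.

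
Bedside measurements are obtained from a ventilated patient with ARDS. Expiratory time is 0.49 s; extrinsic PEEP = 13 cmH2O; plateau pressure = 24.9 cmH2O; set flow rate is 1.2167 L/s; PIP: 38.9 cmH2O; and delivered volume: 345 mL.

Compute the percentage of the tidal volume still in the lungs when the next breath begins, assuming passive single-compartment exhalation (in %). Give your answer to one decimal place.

R = (PIP − Pplat)/V̇ = (38.9 − 24.9) / 1.2167 = 14.0/1.2167 = 11.507 cmH2O·s/L.
C = Vt/(Pplat − PEEP) = 345.0 / (24.9 − 13) = 345.0/11.9 = 28.992 mL/cmH2O.
τ = R × C = 11.507 × 0.02899 L/cmH2O = 0.3336 s.
Fraction remaining at end-expiration = e^(−Te/τ) = e^(−0.49/0.3336) = 0.2302 → 23.02%.

23.0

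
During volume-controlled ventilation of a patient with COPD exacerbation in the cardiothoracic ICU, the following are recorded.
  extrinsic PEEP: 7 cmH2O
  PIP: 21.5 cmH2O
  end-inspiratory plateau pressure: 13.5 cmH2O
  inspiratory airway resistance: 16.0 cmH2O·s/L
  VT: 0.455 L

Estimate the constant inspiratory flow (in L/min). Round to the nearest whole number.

30

flow = (PIP − Pplat) / Raw = (21.5 − 13.5) / 16.0 = 0.5 L/s × 60 = 30.0 L/min.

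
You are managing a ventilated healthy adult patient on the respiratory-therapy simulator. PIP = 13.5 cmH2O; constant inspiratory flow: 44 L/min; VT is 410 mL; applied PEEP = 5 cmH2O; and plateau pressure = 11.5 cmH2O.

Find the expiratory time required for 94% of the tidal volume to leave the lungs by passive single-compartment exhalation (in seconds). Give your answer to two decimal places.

0.48

Flow: 44 L/min ÷ 60 = 0.7333 L/s.
R = (PIP − Pplat)/V̇ = (13.5 − 11.5) / 0.7333 = 2.0/0.7333 = 2.727 cmH2O·s/L.
C = Vt/(Pplat − PEEP) = 410.0 / (11.5 − 5) = 410.0/6.5 = 63.077 mL/cmH2O.
τ = R × C = 2.727 × 0.06308 L/cmH2O = 0.172 s.
t = −τ·ln(1 − 0.94) = −0.172·ln(0.06) = 0.4839 s.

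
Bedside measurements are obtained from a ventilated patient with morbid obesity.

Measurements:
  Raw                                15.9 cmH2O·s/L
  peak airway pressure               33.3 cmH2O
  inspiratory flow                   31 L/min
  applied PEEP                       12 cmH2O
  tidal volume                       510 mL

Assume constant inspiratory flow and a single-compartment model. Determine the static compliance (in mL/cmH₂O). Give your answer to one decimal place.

39.0

Flow: 31 L/min ÷ 60 = 0.5167 L/s.
Equation of motion (constant flow): PIP = Vt/C + R·V̇ + PEEP.
Vt/C = PIP − R·V̇ − PEEP = 33.3 − 15.9×0.5167 − 12 = 33.3 − 8.216 − 12 = 13.084 cmH2O.
C = Vt / 13.084 = 510 / 13.084 = 38.979 mL/cmH2O.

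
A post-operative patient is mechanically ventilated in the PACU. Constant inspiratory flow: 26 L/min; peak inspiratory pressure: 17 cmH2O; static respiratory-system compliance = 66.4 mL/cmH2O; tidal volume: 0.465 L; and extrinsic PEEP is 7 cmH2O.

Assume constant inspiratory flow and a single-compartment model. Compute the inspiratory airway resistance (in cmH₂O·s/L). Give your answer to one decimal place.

Flow: 26 L/min ÷ 60 = 0.4333 L/s.
Equation of motion (constant flow): PIP = Vt/C + R·V̇ + PEEP.
R·V̇ = PIP − Vt/C − PEEP = 17 − 465/66.4 − 7 = 17 − 7.003 − 7 = 2.997 cmH2O.
R = 2.997 / 0.4333 = 6.917 cmH2O·s/L.

6.9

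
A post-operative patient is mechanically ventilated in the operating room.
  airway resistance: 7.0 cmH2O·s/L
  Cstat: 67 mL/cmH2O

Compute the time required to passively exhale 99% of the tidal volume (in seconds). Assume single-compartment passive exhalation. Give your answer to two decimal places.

2.16

τ = R × C = 7.0 × 67 mL/cmH2O = 7.0 × 0.067 L/cmH2O = 0.469 s.
Exhaled fraction f = 1 − e^(−t/τ) → t = −τ·ln(1 − f) = −0.469·ln(0.01) = 2.16 s.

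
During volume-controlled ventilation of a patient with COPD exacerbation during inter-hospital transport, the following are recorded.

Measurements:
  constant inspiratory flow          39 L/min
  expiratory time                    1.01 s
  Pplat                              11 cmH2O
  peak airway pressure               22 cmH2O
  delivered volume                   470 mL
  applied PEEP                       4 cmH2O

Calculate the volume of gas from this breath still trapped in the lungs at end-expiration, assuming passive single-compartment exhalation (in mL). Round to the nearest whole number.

Flow: 39 L/min ÷ 60 = 0.65 L/s.
R = (PIP − Pplat)/V̇ = (22 − 11) / 0.65 = 11.0/0.65 = 16.923 cmH2O·s/L.
C = Vt/(Pplat − PEEP) = 470.0 / (11 − 4) = 470.0/7.0 = 67.143 mL/cmH2O.
τ = R × C = 16.923 × 0.06714 L/cmH2O = 1.136 s.
Fraction remaining = e^(−Te/τ) = e^(−1.01/1.136) = 0.411.
Trapped volume = 470.0 × 0.411 = 193.17 mL.

193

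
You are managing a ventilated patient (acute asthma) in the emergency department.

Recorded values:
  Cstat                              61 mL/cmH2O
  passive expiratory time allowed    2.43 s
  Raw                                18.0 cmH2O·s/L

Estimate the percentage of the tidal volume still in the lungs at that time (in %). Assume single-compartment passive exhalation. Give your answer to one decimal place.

10.9

τ = R × C = 18.0 × 61 mL/cmH2O = 18.0 × 0.061 L/cmH2O = 1.098 s.
Passive exhalation: V(t)/V₀ = e^(−t/τ) = e^(−2.43/1.098) = 0.1094.
Fraction remaining = 0.1094 → 10.94%.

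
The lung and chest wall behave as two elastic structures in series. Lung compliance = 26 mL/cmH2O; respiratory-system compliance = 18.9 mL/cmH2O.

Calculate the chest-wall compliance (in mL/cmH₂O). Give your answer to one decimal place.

69.2

1/Ccw = 1/Crs − 1/CL.
1/Ccw = 1/18.9 − 1/26 = 0.01445.
Ccw = 69.204 mL/cmH2O.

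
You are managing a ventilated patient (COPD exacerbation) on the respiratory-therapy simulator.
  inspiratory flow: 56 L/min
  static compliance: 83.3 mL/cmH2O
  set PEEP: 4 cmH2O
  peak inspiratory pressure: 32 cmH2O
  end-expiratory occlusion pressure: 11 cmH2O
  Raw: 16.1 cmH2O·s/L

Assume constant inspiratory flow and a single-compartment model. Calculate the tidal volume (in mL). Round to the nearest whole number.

Flow: 56 L/min ÷ 60 = 0.9333 L/s.
Total PEEP = 11 cmH2O (set 4 + intrinsic 7); this is the baseline alveolar pressure.
Equation of motion (constant flow): PIP = Vt/C + R·V̇ + PEEP.
Vt/C = PIP − R·V̇ − PEEP = 32 − 15.026 − 11 = 5.974 cmH2O.
Vt = C × 5.974 = 83.3 × 5.974 = 497.63 mL.

498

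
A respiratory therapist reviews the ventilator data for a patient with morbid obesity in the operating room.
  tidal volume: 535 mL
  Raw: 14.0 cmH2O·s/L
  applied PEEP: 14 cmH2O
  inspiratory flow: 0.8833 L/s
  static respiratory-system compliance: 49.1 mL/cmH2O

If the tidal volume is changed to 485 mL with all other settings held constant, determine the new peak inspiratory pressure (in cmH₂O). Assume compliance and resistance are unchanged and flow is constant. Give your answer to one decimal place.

36.2

PIP = Vt/C + R·V̇ + PEEP (constant-flow equation of motion).
Only the elastic term changes: ΔPIP = ΔVt / C = (485 − 535) / 49.1 = -1.018 cmH2O.
Original PIP = 535/49.1 + 14.0×0.8833 + 14 = 37.262 cmH2O; new PIP = 37.262 + (-1.018) = 36.244 cmH2O.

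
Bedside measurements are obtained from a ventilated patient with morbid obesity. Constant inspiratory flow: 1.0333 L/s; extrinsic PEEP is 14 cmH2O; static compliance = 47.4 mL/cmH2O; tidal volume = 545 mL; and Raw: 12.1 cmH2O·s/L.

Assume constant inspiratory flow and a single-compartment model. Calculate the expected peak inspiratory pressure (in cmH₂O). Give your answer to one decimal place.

Equation of motion (constant flow): PIP = Vt/C + R·V̇ + PEEP.
PIP = 545/47.4 + 12.1×1.0333 + 14 = 11.498 + 12.503 + 14 = 38.001 cmH2O.

38.0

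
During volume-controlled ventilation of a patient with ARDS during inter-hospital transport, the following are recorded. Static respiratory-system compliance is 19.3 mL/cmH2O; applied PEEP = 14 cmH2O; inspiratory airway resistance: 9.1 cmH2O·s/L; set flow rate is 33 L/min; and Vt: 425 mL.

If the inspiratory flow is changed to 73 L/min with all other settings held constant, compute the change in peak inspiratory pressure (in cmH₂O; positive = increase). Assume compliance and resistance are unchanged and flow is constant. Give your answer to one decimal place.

6.1

Flow: 33 L/min ÷ 60 = 0.55 L/s.
New flow: 73 L/min ÷ 60 = 1.2167 L/s.
PIP = Vt/C + R·V̇ + PEEP (constant-flow equation of motion).
Only the resistive term changes: ΔPIP = R × ΔV̇ = 9.1 × (1.2167 − 0.55) = 9.1 × 0.6667 = 6.067 cmH2O.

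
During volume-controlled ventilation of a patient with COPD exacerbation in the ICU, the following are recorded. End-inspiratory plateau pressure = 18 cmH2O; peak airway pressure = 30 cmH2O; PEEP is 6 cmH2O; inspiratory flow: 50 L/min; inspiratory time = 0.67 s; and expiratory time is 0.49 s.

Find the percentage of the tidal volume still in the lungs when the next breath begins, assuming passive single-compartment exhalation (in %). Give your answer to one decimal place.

48.1

Flow: 50 L/min ÷ 60 = 0.8333 L/s.
Vt = flow × Ti = 0.8333 L/s × 0.67 s × 1000 mL/L = 558.31 mL.
R = (PIP − Pplat)/V̇ = (30 − 18) / 0.8333 = 12.0/0.8333 = 14.401 cmH2O·s/L.
C = Vt/(Pplat − PEEP) = 558.31 / (18 − 6) = 558.31/12.0 = 46.526 mL/cmH2O.
τ = R × C = 14.401 × 0.04653 L/cmH2O = 0.6701 s.
Fraction remaining at end-expiration = e^(−Te/τ) = e^(−0.49/0.6701) = 0.4813 → 48.13%.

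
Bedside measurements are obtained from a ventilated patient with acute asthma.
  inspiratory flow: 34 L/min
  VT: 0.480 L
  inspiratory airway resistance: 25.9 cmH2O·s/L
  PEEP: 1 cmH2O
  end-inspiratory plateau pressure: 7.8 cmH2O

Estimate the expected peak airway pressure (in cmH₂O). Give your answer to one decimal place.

Flow: 34 L/min ÷ 60 = 0.5667 L/s.
PIP = Pplat + Raw × flow = 7.8 + 25.9 × 0.5667 = 7.8 + 14.678 = 22.478 cmH2O.

22.5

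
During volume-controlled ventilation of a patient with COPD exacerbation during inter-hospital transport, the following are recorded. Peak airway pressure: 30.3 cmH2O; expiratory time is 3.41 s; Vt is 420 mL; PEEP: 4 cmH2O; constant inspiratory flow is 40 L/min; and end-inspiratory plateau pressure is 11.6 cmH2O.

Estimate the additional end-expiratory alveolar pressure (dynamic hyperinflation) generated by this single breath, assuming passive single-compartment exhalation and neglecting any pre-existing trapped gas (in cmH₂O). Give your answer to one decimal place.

Flow: 40 L/min ÷ 60 = 0.6667 L/s.
R = (PIP − Pplat)/V̇ = (30.3 − 11.6) / 0.6667 = 18.7/0.6667 = 28.049 cmH2O·s/L.
C = Vt/(Pplat − PEEP) = 420.0 / (11.6 − 4) = 420.0/7.6 = 55.263 mL/cmH2O.
τ = R × C = 28.049 × 0.05526 L/cmH2O = 1.55 s.
Fraction remaining = e^(−Te/τ) = e^(−3.41/1.55) = 0.1108; trapped volume = 420.0 × 0.1108 = 46.536 mL.
Additional alveolar pressure from trapping ≈ V_trapped / C = 46.536 / 55.263 = 0.8421 cmH2O.

0.8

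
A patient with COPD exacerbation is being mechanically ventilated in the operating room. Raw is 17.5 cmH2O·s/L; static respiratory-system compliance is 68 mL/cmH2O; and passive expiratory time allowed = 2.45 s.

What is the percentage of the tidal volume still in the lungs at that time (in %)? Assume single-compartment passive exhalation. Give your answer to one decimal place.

12.8

τ = R × C = 17.5 × 68 mL/cmH2O = 17.5 × 0.068 L/cmH2O = 1.19 s.
Passive exhalation: V(t)/V₀ = e^(−t/τ) = e^(−2.45/1.19) = 0.1276.
Fraction remaining = 0.1276 → 12.76%.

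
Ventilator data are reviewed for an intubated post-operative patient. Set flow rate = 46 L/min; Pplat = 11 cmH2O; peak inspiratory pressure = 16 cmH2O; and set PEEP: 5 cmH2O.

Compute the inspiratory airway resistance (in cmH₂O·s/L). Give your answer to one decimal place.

6.5

Flow: 46 L/min ÷ 60 = 0.7667 L/s.
Raw = (PIP − Pplat) / flow = (16 − 11) / 0.7667 = 5.0 / 0.7667 = 6.521 cmH2O·s/L.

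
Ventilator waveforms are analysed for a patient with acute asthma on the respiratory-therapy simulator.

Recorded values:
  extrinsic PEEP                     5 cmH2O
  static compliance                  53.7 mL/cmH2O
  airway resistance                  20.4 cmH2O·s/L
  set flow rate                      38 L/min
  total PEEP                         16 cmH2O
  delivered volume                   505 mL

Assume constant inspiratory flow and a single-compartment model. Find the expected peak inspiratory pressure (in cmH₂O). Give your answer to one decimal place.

Flow: 38 L/min ÷ 60 = 0.6333 L/s.
Total PEEP = 16 cmH2O (set 5 + intrinsic 11); this is the baseline alveolar pressure.
Equation of motion (constant flow): PIP = Vt/C + R·V̇ + PEEP.
PIP = 505/53.7 + 20.4×0.6333 + 16 = 9.404 + 12.919 + 16 = 38.323 cmH2O.

38.3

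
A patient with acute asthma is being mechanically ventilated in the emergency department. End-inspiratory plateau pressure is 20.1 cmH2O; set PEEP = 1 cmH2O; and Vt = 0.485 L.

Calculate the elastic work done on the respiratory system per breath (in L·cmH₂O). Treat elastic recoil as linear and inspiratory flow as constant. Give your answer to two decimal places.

Elastic work ≈ ½ × (Pplat − PEEP) × Vt = 0.5 × (20.1 − 1) × 0.485 L = 0.5 × 19.1 × 0.485 = 4.632 L·cmH2O.

4.63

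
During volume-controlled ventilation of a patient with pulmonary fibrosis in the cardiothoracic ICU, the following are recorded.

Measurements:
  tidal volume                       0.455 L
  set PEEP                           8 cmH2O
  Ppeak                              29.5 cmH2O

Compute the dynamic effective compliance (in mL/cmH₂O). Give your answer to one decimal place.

21.2

Dynamic compliance = Vt / (PIP − PEEP) = 455 / (29.5 − 8) = 455 / 21.5 = 21.163 mL/cmH2O.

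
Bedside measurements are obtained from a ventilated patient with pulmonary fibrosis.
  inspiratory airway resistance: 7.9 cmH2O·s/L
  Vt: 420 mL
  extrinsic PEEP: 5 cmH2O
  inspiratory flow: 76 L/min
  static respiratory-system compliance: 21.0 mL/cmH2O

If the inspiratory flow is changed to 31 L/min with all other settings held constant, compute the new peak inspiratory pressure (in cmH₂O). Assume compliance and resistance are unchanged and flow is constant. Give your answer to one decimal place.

29.1

Flow: 76 L/min ÷ 60 = 1.2667 L/s.
New flow: 31 L/min ÷ 60 = 0.5167 L/s.
PIP = Vt/C + R·V̇ + PEEP (constant-flow equation of motion).
Only the resistive term changes: ΔPIP = R × ΔV̇ = 7.9 × (0.5167 − 1.2667) = 7.9 × -0.75 = -5.925 cmH2O.
Original PIP = 420/21.0 + 7.9×1.2667 + 5 = 35.007 cmH2O; new PIP = 35.007 + (-5.925) = 29.082 cmH2O.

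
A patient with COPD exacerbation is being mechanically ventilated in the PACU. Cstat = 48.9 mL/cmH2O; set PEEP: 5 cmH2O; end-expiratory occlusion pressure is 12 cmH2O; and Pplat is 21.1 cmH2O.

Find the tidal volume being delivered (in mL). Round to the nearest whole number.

445

End-expiratory occlusion gives total PEEP = 12 cmH2O (intrinsic PEEP = 12 − 5 = 7). Use total PEEP for the elastic gradient.
Vt = Cstat × (Pplat − PEEPtotal) = 48.9 × (21.1 − 12) = 48.9 × 9.1 = 444.99 mL.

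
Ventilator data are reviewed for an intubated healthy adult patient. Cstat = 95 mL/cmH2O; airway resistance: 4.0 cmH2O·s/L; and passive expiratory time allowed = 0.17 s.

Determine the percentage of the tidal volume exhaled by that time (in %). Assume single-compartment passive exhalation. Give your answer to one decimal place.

τ = R × C = 4.0 × 95 mL/cmH2O = 4.0 × 0.095 L/cmH2O = 0.38 s.
Passive exhalation: V(t)/V₀ = e^(−t/τ) = e^(−0.17/0.38) = 0.6393.
Fraction exhaled = 1 − 0.6393 = 0.3607 → 36.07%.

36.1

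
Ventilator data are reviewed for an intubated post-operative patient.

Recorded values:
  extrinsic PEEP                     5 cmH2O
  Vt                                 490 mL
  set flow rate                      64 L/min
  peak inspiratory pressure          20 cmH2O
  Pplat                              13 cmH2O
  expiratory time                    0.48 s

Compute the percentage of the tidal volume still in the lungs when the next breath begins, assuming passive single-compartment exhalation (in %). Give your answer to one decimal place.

30.3

Flow: 64 L/min ÷ 60 = 1.0667 L/s.
R = (PIP − Pplat)/V̇ = (20 − 13) / 1.0667 = 7.0/1.0667 = 6.562 cmH2O·s/L.
C = Vt/(Pplat − PEEP) = 490.0 / (13 − 5) = 490.0/8.0 = 61.25 mL/cmH2O.
τ = R × C = 6.562 × 0.06125 L/cmH2O = 0.4019 s.
Fraction remaining at end-expiration = e^(−Te/τ) = e^(−0.48/0.4019) = 0.3029 → 30.29%.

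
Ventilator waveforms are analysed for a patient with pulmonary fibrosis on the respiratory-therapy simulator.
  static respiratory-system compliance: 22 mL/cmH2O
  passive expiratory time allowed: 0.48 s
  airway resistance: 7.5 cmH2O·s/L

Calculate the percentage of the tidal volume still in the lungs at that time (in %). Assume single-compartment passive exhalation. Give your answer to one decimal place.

τ = R × C = 7.5 × 22 mL/cmH2O = 7.5 × 0.022 L/cmH2O = 0.165 s.
Passive exhalation: V(t)/V₀ = e^(−t/τ) = e^(−0.48/0.165) = 0.05453.
Fraction remaining = 0.05453 → 5.453%.

5.5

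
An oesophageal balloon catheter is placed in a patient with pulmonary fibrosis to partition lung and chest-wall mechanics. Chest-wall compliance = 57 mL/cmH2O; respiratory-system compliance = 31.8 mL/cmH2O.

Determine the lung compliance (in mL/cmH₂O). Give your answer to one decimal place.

71.9

1/CL = 1/Crs − 1/Ccw.
1/CL = 1/31.8 − 1/57 = 0.0139.
CL = 71.942 mL/cmH2O.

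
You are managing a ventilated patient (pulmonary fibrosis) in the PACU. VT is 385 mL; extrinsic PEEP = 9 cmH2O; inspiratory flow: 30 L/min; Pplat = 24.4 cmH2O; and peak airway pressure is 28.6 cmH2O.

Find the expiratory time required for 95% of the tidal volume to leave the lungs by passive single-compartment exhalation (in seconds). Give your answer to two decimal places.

Flow: 30 L/min ÷ 60 = 0.5 L/s.
R = (PIP − Pplat)/V̇ = (28.6 − 24.4) / 0.5 = 4.2/0.5 = 8.4 cmH2O·s/L.
C = Vt/(Pplat − PEEP) = 385.0 / (24.4 − 9) = 385.0/15.4 = 25.0 mL/cmH2O.
τ = R × C = 8.4 × 0.025 L/cmH2O = 0.21 s.
t = −τ·ln(1 − 0.95) = −0.21·ln(0.05) = 0.6291 s.

0.63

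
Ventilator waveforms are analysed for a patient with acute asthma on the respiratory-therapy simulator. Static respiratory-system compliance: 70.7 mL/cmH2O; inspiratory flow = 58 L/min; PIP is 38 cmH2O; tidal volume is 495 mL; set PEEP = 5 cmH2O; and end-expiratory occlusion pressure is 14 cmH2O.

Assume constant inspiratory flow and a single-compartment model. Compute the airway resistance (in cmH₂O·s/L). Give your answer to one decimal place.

Flow: 58 L/min ÷ 60 = 0.9667 L/s.
Total PEEP = 14 cmH2O (set 5 + intrinsic 9); this is the baseline alveolar pressure.
Equation of motion (constant flow): PIP = Vt/C + R·V̇ + PEEP.
R·V̇ = PIP − Vt/C − PEEP = 38 − 495/70.7 − 14 = 38 − 7.001 − 14 = 16.999 cmH2O.
R = 16.999 / 0.9667 = 17.585 cmH2O·s/L.

17.6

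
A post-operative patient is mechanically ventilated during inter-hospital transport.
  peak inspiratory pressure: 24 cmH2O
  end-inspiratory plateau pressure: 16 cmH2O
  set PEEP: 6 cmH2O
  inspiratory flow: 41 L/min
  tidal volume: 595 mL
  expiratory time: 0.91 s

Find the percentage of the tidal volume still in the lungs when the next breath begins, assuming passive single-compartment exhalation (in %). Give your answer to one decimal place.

Flow: 41 L/min ÷ 60 = 0.6833 L/s.
R = (PIP − Pplat)/V̇ = (24 − 16) / 0.6833 = 8.0/0.6833 = 11.708 cmH2O·s/L.
C = Vt/(Pplat − PEEP) = 595.0 / (16 − 6) = 595.0/10.0 = 59.5 mL/cmH2O.
τ = R × C = 11.708 × 0.0595 L/cmH2O = 0.6966 s.
Fraction remaining at end-expiration = e^(−Te/τ) = e^(−0.91/0.6966) = 0.2708 → 27.08%.

27.1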